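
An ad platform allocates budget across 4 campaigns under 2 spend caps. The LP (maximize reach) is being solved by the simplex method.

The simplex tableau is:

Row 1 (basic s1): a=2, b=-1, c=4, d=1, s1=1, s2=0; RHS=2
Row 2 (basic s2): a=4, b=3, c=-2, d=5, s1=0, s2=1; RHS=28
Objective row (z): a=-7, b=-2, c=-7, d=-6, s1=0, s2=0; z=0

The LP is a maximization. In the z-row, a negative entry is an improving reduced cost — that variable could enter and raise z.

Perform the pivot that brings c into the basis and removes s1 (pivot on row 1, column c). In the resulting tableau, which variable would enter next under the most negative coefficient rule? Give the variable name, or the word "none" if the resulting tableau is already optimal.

Pivot element 4. New z-row = old z-row − (-7)·(row 1/4).
Updated z-row coefficients: a: -7/2, b: -15/4, c: 0, d: -17/4, s1: 7/4, s2: 0.
The most negative is -17/4 in column d, so d would enter next.

d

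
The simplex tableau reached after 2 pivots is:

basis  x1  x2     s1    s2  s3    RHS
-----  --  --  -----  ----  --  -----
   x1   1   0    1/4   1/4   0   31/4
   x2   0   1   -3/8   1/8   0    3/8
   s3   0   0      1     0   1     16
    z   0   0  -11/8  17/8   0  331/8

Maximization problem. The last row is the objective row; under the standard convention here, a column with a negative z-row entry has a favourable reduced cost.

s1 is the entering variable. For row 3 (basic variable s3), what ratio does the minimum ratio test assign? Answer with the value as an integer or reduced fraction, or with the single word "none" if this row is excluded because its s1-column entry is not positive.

Ratio = RHS / (s1 entry) = 16 / 1 = 16.

16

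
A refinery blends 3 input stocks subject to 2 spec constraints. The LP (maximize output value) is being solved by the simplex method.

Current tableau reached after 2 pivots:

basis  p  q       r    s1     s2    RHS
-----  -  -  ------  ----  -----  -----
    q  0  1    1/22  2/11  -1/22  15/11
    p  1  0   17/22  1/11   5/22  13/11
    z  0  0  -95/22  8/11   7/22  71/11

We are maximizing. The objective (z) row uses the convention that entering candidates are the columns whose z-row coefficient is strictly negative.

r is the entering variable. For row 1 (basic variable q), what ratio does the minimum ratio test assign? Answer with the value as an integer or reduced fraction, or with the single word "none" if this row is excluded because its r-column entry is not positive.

Ratio = RHS / (r entry) = (15/11) / (1/22) = 30.

30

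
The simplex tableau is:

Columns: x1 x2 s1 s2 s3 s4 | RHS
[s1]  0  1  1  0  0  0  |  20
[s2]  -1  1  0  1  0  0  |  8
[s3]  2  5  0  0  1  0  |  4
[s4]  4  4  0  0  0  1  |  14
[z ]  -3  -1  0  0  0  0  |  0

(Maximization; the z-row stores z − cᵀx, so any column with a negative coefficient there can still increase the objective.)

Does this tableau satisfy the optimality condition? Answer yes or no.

no

Column x1 has objective-row coefficient -3, which is negative; an improving pivot exists, so not yet optimal.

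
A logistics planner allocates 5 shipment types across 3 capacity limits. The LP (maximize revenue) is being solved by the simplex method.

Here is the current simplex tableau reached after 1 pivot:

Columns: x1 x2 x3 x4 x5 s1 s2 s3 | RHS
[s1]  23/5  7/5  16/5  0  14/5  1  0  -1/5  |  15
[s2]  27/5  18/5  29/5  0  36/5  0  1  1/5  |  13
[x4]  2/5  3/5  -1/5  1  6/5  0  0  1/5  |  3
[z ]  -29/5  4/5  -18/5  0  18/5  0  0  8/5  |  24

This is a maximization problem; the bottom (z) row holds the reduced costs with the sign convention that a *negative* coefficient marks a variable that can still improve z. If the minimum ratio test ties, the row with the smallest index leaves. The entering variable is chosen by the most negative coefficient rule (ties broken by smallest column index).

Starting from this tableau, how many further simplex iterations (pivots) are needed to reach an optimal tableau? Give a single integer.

pivot: x1 in, s2 out → z = 1025/27
No improving column remains; optimal.

1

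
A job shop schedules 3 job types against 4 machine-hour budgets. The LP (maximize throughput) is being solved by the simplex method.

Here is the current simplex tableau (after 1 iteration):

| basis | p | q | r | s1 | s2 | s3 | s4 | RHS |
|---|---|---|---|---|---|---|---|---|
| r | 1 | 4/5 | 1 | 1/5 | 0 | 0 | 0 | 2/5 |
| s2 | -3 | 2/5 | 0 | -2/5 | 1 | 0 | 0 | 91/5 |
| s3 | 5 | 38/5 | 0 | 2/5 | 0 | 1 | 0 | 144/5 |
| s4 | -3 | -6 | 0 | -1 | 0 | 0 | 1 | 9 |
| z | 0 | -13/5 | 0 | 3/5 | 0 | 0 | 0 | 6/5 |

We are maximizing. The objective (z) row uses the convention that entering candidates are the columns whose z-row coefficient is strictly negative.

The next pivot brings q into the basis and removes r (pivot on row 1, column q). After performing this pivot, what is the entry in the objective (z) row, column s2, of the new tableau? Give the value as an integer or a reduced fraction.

Pivot element is row 1, column q: 4/5.
Normalize row 1: new (row 1, s2) = 0/(4/5) = 0.
z-row ← z-row − (-13/5)·(new row 1): 0 − (-13/5)·0 = 0.

0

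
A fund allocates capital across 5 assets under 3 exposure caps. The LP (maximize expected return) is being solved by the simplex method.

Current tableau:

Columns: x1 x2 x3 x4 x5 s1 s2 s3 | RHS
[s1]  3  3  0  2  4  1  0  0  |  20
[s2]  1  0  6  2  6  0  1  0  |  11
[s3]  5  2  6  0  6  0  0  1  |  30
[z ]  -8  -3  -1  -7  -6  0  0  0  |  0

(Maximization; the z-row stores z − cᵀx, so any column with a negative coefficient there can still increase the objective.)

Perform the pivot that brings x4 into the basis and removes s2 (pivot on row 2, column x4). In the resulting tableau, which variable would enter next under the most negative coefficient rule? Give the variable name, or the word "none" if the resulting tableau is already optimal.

x1

Pivot element 2. New z-row = old z-row − (-7)·(row 2/2).
Updated z-row coefficients: x1: -9/2, x2: -3, x3: 20, x4: 0, x5: 15, s1: 0, s2: 7/2, s3: 0.
The most negative is -9/2 in column x1, so x1 would enter next.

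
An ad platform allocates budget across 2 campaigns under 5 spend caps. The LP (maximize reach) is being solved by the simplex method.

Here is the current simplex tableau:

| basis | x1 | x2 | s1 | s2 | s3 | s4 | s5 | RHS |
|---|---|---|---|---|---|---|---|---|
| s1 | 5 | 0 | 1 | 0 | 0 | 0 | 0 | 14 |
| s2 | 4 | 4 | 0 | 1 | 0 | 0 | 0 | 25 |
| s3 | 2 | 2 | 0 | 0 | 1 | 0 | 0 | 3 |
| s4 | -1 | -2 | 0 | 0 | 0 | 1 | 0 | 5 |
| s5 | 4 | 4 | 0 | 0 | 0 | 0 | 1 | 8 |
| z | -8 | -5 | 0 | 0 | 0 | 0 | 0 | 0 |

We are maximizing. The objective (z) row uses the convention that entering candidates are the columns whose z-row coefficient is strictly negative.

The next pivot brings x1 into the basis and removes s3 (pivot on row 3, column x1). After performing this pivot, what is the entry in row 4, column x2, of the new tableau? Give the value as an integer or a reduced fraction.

-1

Pivot element is row 3, column x1: 2.
Normalize row 3: new (row 3, x2) = 2/2 = 1.
row 4 ← row 4 − (-1)·(new row 3): -2 − (-1)·1 = -1.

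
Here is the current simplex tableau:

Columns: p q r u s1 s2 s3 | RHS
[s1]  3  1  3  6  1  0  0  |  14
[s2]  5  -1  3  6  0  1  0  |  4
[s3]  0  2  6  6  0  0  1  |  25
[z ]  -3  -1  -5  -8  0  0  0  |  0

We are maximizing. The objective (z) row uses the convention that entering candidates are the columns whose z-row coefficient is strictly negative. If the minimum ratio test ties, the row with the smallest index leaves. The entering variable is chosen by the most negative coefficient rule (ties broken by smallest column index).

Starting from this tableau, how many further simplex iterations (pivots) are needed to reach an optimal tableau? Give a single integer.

pivot: u in, s2 out → z = 16/3
pivot: q in, s1 out → z = 17
pivot: r in, s3 out → z = 19
No improving column remains; optimal.

3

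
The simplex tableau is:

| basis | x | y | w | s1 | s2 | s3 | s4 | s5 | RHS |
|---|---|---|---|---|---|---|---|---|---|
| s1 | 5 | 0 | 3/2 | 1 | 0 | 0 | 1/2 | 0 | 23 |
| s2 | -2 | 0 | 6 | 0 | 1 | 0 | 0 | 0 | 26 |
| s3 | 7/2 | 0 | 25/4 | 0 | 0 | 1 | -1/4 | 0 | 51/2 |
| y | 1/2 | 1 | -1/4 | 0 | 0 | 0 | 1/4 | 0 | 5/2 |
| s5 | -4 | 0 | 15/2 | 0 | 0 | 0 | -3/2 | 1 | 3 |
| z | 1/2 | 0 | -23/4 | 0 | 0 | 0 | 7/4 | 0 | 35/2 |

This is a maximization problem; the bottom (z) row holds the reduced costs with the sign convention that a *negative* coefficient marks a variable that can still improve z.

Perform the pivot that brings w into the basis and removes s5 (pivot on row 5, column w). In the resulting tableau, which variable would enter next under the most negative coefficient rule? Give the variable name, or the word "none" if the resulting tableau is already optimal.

Pivot element 15/2. New z-row = old z-row − (-23/4)·(row 5/(15/2)).
Updated z-row coefficients: x: -77/30, y: 0, w: 0, s1: 0, s2: 0, s3: 0, s4: 3/5, s5: 23/30.
The most negative is -77/30 in column x, so x would enter next.

x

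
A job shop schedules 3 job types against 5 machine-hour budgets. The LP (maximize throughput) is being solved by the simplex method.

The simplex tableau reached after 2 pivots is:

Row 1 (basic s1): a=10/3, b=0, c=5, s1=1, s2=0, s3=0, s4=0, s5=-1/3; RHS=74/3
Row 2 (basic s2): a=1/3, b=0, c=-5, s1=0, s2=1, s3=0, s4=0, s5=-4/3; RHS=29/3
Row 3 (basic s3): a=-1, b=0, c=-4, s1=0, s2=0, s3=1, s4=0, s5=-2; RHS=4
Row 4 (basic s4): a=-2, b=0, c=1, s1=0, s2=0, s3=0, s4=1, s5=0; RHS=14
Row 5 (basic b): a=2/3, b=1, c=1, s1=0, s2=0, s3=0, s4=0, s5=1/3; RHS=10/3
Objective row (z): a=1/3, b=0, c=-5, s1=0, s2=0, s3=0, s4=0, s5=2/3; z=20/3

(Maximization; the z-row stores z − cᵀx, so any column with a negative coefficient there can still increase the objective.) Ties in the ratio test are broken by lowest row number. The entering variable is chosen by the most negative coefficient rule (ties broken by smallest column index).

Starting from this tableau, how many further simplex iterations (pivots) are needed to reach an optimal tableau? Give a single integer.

pivot: c in, b out → z = 70/3
No improving column remains; optimal.

1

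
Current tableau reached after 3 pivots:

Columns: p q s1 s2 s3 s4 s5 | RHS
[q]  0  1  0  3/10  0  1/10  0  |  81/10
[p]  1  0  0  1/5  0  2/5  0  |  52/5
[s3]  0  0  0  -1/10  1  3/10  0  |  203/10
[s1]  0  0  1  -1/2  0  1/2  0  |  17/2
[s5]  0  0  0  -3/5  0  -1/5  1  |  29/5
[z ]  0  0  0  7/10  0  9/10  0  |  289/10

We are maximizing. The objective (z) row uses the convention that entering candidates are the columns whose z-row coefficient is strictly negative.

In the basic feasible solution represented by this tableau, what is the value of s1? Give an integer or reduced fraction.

s1 is basic (row 4); its value is the RHS of that row: 17/2.

17/2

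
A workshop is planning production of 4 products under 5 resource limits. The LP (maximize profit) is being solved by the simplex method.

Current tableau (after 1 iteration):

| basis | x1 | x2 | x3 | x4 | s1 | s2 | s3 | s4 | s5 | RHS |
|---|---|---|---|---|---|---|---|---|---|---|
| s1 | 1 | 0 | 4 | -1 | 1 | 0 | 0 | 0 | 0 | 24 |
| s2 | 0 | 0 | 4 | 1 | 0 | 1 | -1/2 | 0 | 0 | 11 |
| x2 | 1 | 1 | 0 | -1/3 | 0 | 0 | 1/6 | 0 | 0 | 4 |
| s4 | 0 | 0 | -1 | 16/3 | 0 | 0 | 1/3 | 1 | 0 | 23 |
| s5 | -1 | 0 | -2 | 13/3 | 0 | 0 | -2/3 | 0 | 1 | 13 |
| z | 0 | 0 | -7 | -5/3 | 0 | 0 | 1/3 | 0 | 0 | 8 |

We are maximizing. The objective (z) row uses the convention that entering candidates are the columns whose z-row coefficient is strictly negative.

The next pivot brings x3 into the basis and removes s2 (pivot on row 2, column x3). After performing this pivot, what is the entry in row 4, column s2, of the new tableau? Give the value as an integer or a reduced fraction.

Pivot element is row 2, column x3: 4.
Normalize row 2: new (row 2, s2) = 1/4 = 1/4.
row 4 ← row 4 − (-1)·(new row 2): 0 − (-1)·(1/4) = 1/4.

1/4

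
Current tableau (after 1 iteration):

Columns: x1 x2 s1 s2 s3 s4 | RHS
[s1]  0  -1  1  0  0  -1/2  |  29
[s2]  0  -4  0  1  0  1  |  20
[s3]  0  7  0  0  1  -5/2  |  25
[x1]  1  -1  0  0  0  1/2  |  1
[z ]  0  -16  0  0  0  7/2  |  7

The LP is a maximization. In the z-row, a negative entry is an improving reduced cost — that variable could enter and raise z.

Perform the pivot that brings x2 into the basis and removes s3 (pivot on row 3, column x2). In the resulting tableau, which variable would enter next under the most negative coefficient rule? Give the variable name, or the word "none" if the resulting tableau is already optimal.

s4

Pivot element 7. New z-row = old z-row − (-16)·(row 3/7).
Updated z-row coefficients: x1: 0, x2: 0, s1: 0, s2: 0, s3: 16/7, s4: -31/14.
The most negative is -31/14 in column s4, so s4 would enter next.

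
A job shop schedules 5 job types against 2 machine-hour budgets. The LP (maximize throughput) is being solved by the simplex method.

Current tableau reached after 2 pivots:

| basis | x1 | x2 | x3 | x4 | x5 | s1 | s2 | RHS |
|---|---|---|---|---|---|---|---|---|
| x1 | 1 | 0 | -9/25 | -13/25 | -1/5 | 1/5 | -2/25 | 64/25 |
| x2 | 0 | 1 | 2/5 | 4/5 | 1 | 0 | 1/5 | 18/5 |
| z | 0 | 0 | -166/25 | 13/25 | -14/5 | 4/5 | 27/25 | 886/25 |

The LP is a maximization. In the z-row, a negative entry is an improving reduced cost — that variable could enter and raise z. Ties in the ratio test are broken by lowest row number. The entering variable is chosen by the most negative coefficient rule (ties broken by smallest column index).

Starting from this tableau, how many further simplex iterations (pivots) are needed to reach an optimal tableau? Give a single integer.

pivot: x3 in, x2 out → z = 476/5
No improving column remains; optimal.

1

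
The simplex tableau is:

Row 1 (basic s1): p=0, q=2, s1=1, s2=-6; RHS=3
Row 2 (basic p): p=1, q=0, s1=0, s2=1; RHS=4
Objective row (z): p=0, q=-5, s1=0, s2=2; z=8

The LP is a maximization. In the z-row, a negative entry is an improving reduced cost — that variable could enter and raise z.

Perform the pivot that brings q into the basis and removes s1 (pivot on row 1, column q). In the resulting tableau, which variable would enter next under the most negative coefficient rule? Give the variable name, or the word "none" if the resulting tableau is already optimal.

Pivot element 2. New z-row = old z-row − (-5)·(row 1/2).
Updated z-row coefficients: p: 0, q: 0, s1: 5/2, s2: -13.
The most negative is -13 in column s2, so s2 would enter next.

s2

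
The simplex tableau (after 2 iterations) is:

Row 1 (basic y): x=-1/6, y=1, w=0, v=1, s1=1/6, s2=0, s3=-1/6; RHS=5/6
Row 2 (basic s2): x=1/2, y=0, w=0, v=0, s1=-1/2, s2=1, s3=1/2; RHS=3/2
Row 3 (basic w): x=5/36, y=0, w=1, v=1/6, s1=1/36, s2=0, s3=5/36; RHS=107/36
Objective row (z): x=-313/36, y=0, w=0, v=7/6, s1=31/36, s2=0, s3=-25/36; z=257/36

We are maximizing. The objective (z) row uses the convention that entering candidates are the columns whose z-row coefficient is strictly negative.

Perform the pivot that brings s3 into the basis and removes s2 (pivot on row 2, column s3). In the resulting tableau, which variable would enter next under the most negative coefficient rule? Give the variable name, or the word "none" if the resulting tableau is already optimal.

x

Pivot element 1/2. New z-row = old z-row − (-25/36)·(row 2/(1/2)).
Updated z-row coefficients: x: -8, y: 0, w: 0, v: 7/6, s1: 1/6, s2: 25/18, s3: 0.
The most negative is -8 in column x, so x would enter next.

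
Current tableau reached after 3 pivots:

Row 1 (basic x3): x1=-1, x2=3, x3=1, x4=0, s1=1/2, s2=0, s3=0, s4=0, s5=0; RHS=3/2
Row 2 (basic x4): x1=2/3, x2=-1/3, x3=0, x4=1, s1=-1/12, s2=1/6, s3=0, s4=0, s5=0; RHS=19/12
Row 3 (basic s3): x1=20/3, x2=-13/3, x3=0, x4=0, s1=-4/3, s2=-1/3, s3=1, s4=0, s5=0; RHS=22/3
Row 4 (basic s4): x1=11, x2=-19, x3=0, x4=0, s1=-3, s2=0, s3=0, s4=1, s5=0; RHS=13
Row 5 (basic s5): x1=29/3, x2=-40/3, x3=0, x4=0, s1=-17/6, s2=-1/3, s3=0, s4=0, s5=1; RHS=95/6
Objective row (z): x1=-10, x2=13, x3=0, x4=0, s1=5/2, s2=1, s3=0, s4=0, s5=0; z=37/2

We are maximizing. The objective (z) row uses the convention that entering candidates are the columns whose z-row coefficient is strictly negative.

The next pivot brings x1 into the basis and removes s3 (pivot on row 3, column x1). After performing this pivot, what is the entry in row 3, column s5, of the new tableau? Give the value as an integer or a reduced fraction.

0

Pivot element is row 3, column x1: 20/3.
Normalize row 3: new (row 3, s5) = 0/(20/3) = 0.
Row 3 is the pivot row, so the entry is 0.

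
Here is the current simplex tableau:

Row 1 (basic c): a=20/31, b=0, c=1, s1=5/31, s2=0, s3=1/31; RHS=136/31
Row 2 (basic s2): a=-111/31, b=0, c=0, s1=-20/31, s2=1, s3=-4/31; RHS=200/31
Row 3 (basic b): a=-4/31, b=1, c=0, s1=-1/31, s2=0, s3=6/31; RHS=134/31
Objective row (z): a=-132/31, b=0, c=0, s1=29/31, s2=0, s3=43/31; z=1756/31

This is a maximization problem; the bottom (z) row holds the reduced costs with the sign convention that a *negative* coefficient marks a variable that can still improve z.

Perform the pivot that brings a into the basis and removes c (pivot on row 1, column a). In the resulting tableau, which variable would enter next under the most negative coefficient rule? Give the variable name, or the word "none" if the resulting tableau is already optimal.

none

Pivot element 20/31. New z-row = old z-row − (-132/31)·(row 1/(20/31)).
Updated z-row coefficients: a: 0, b: 0, c: 33/5, s1: 2, s2: 0, s3: 8/5.
No coefficient is strictly negative; the tableau after this pivot is optimal.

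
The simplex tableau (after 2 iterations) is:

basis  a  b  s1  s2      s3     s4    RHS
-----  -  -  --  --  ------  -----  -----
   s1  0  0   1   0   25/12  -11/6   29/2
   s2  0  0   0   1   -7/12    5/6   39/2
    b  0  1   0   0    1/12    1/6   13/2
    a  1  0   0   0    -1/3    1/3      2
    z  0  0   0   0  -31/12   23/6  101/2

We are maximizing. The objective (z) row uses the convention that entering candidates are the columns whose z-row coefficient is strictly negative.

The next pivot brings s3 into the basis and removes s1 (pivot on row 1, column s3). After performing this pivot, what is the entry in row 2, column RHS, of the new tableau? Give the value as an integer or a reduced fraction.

589/25

Pivot element is row 1, column s3: 25/12.
Normalize row 1: new (row 1, RHS) = (29/2)/(25/12) = 174/25.
row 2 ← row 2 − (-7/12)·(new row 1): 39/2 − (-7/12)·(174/25) = 589/25.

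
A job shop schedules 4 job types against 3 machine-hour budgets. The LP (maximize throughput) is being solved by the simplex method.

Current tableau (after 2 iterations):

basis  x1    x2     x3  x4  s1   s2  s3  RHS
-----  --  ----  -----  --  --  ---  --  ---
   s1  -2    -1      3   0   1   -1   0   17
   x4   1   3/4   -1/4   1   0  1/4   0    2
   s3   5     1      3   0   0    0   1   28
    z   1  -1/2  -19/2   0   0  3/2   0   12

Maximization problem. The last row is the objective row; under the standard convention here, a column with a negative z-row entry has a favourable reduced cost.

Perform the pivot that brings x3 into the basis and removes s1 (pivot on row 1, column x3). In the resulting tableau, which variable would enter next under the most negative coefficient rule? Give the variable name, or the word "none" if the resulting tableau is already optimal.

x1

Pivot element 3. New z-row = old z-row − (-19/2)·(row 1/3).
Updated z-row coefficients: x1: -16/3, x2: -11/3, x3: 0, x4: 0, s1: 19/6, s2: -5/3, s3: 0.
The most negative is -16/3 in column x1, so x1 would enter next.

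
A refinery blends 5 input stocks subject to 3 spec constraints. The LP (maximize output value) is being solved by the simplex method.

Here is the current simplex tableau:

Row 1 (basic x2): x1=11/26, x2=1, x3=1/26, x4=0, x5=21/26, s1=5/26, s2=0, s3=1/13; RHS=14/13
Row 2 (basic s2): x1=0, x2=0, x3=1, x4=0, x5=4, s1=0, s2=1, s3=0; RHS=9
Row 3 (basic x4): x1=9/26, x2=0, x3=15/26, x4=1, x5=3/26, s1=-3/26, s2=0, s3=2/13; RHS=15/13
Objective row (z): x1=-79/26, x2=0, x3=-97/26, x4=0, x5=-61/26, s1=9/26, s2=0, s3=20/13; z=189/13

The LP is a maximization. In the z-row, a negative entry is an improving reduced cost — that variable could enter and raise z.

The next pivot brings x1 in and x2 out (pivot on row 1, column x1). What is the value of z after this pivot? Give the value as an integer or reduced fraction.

Minimum ratio for x1: (14/13)/(11/26) = 28/11.
z changes by −(z-row coeff of x1)·ratio = −(-79/26)·(28/11) = 1106/143.
New z = 189/13 + (1106/143) = 245/11.

245/11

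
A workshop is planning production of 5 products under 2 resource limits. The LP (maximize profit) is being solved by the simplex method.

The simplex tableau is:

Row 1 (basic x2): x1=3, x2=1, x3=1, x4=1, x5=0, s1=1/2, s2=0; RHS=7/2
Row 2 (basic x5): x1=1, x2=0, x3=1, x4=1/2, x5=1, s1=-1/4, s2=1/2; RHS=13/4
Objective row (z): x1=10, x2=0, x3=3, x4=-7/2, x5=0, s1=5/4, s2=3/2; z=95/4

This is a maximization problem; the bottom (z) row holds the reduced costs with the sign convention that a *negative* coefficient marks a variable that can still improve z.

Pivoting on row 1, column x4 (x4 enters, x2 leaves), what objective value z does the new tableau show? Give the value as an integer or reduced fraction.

36

Minimum ratio for x4: (7/2)/1 = 7/2.
z changes by −(z-row coeff of x4)·ratio = −(-7/2)·(7/2) = 49/4.
New z = 95/4 + (49/4) = 36.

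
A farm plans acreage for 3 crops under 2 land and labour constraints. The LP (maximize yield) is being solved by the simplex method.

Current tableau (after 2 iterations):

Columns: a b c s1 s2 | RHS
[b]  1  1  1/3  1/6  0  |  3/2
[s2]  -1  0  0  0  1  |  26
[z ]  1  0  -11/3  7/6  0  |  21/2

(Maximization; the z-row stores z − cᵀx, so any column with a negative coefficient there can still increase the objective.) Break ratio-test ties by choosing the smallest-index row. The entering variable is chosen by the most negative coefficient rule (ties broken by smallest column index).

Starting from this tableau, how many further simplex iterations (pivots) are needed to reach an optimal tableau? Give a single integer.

pivot: c in, b out → z = 27
No improving column remains; optimal.

1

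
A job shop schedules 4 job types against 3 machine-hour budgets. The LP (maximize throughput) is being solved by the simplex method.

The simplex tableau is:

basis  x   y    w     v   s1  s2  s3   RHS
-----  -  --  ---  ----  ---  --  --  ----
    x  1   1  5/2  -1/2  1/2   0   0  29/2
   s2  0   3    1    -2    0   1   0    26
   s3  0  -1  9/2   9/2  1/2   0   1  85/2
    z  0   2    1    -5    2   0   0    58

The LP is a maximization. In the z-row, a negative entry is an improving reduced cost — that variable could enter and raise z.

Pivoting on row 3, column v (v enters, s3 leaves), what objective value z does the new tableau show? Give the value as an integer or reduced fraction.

Minimum ratio for v: (85/2)/(9/2) = 85/9.
z changes by −(z-row coeff of v)·ratio = −(-5)·(85/9) = 425/9.
New z = 58 + (425/9) = 947/9.

947/9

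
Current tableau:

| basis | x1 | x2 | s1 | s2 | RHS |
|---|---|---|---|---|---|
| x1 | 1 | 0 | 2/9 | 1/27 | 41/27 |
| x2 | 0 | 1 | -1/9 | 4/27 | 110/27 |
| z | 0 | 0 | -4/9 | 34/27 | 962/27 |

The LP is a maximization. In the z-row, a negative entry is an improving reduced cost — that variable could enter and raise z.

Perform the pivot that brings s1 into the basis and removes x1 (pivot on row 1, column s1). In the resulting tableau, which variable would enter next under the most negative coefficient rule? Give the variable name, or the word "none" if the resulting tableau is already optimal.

none

Pivot element 2/9. New z-row = old z-row − (-4/9)·(row 1/(2/9)).
Updated z-row coefficients: x1: 2, x2: 0, s1: 0, s2: 4/3.
No coefficient is strictly negative; the tableau after this pivot is optimal.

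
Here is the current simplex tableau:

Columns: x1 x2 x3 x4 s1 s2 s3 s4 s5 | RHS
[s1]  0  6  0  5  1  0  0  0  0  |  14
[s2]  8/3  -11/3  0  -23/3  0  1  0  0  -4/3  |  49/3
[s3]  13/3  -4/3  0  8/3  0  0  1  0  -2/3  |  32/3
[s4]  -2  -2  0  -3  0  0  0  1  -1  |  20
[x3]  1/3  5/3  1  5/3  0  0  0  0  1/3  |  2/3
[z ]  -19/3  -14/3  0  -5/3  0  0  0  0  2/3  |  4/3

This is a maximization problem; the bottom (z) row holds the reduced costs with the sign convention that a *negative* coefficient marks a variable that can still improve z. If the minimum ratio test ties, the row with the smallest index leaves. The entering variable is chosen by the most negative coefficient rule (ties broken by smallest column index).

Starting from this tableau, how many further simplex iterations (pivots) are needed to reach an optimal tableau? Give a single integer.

pivot: x1 in, x3 out → z = 14
No improving column remains; optimal.

1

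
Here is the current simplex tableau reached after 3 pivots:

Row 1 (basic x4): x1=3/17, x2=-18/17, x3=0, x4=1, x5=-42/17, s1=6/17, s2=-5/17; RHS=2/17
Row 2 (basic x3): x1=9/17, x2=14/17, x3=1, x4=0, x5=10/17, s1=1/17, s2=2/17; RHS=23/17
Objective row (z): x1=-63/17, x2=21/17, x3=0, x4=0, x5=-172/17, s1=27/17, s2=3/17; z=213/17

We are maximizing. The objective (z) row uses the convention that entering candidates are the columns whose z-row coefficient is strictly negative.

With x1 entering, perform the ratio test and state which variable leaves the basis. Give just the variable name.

x4

Ratios: row 1 (x4): (2/17)/(3/17) = 2/3; row 2 (x3): (23/17)/(9/17) = 23/9.
Minimum ratio 2/3 is in the x4 row, so x4 leaves.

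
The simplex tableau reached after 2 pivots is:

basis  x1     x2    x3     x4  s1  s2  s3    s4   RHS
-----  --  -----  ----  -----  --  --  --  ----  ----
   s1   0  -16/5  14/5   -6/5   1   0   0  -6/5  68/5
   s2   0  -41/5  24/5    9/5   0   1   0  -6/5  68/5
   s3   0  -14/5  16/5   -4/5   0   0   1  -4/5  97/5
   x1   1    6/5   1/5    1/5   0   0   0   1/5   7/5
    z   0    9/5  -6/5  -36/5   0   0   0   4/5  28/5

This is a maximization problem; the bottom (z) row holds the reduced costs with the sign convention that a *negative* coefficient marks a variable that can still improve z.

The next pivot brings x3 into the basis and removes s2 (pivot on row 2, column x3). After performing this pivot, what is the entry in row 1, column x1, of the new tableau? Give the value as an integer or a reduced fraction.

Pivot element is row 2, column x3: 24/5.
Normalize row 2: new (row 2, x1) = 0/(24/5) = 0.
row 1 ← row 1 − (14/5)·(new row 2): 0 − (14/5)·0 = 0.

0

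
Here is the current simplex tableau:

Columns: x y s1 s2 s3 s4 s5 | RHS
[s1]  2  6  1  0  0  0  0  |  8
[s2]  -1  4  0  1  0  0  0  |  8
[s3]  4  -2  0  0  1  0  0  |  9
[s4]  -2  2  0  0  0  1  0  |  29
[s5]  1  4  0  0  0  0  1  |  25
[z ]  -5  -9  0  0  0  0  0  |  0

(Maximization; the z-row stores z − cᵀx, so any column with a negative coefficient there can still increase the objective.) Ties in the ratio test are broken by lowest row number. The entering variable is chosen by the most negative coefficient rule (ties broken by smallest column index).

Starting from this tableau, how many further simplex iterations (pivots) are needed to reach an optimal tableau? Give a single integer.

2

pivot: y in, s1 out → z = 12
pivot: x in, s3 out → z = 17
No improving column remains; optimal.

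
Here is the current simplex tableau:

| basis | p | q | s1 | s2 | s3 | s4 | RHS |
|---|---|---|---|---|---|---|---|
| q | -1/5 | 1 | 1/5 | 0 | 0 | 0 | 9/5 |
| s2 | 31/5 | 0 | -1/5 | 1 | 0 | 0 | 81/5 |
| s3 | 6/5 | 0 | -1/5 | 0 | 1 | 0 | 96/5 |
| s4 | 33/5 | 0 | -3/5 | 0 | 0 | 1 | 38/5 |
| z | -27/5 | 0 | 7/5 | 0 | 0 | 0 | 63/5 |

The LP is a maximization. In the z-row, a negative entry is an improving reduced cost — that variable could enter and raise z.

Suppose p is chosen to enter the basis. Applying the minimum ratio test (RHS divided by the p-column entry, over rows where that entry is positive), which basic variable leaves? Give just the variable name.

s4

Ratios: row 1 (q): entry -1/5 ≤ 0, skip; row 2 (s2): (81/5)/(31/5) = 81/31; row 3 (s3): (96/5)/(6/5) = 16; row 4 (s4): (38/5)/(33/5) = 38/33.
Minimum ratio 38/33 is in the s4 row, so s4 leaves.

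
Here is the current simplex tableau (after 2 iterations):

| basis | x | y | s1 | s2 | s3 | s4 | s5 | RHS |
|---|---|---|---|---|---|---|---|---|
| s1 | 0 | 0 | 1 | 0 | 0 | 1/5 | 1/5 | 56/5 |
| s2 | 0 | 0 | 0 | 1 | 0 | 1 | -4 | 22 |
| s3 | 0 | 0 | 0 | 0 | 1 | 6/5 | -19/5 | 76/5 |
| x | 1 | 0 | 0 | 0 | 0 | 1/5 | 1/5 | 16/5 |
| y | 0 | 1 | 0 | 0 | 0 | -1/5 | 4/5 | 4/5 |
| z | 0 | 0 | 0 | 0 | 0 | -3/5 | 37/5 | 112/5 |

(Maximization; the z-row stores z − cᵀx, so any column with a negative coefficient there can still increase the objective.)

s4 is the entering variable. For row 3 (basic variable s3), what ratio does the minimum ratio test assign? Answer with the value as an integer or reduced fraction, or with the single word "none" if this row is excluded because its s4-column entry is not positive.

Ratio = RHS / (s4 entry) = (76/5) / (6/5) = 38/3.

38/3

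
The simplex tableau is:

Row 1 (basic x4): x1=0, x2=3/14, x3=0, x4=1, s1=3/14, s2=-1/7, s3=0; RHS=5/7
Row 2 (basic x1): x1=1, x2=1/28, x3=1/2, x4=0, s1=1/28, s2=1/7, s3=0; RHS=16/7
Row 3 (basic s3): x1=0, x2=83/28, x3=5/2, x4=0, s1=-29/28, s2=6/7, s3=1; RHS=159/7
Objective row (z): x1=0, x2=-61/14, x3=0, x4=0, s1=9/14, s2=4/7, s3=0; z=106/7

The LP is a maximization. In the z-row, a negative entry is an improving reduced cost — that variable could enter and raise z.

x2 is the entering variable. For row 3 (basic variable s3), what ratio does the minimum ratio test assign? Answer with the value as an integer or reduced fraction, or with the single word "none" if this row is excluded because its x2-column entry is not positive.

Ratio = RHS / (x2 entry) = (159/7) / (83/28) = 636/83.

636/83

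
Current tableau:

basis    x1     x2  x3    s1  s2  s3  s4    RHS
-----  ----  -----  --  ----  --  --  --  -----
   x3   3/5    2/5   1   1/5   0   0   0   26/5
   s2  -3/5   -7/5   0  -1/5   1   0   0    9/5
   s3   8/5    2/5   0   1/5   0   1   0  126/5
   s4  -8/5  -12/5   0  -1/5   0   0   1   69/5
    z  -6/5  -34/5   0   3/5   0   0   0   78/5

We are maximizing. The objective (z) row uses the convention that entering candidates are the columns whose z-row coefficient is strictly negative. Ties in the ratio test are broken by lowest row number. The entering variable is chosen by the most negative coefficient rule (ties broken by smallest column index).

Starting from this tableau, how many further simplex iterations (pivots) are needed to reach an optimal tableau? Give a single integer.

1

pivot: x2 in, x3 out → z = 104
No improving column remains; optimal.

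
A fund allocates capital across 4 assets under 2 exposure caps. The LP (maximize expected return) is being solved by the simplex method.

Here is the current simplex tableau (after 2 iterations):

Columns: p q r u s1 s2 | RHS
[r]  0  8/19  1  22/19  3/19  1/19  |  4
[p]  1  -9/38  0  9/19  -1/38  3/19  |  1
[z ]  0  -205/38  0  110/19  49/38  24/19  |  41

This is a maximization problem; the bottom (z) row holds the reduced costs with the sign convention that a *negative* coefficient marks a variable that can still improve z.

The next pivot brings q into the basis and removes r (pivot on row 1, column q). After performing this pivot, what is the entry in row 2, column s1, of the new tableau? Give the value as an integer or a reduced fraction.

1/16

Pivot element is row 1, column q: 8/19.
Normalize row 1: new (row 1, s1) = (3/19)/(8/19) = 3/8.
row 2 ← row 2 − (-9/38)·(new row 1): -1/38 − (-9/38)·(3/8) = 1/16.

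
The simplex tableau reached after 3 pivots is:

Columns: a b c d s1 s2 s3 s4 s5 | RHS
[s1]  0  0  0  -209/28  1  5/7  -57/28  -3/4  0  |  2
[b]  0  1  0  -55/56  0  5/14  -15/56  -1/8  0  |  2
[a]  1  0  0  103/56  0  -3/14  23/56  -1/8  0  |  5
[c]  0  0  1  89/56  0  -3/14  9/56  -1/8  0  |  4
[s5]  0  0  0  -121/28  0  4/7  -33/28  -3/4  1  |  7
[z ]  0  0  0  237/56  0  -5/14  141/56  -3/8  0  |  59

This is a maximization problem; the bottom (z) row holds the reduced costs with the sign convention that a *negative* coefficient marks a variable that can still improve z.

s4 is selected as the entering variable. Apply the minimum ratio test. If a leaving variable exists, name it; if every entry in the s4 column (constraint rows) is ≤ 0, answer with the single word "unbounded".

s4-column entries: row 1: -3/4, row 2: -1/8, row 3: -1/8, row 4: -1/8, row 5: -3/4. All ≤ 0, so s4 can increase without bound; the LP is unbounded in this direction.

unbounded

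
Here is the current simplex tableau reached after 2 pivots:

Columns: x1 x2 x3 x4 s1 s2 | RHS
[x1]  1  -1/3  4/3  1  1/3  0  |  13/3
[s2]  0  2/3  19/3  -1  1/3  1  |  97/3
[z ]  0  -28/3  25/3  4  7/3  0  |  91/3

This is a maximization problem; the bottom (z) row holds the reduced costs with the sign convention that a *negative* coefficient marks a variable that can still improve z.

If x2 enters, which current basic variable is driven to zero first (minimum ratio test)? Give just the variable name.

Ratios: row 1 (x1): entry -1/3 ≤ 0, skip; row 2 (s2): (97/3)/(2/3) = 97/2.
Minimum ratio 97/2 is in the s2 row, so s2 leaves.

s2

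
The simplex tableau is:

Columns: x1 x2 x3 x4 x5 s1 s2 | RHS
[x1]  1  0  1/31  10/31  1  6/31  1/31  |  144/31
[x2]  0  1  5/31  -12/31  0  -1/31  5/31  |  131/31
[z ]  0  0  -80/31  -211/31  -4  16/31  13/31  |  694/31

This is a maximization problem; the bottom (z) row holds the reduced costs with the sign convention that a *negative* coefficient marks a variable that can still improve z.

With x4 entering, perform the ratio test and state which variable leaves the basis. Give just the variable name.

x1

Ratios: row 1 (x1): (144/31)/(10/31) = 72/5; row 2 (x2): entry -12/31 ≤ 0, skip.
Minimum ratio 72/5 is in the x1 row, so x1 leaves.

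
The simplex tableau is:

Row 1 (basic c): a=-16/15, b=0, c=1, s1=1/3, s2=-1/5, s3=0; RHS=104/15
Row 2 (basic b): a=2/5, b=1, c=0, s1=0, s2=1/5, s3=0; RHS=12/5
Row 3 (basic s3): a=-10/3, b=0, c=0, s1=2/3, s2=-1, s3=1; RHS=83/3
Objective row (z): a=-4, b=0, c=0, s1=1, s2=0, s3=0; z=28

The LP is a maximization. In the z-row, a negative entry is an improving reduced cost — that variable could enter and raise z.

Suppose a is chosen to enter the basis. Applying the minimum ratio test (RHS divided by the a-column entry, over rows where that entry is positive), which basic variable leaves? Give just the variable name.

Ratios: row 1 (c): entry -16/15 ≤ 0, skip; row 2 (b): (12/5)/(2/5) = 6; row 3 (s3): entry -10/3 ≤ 0, skip.
Minimum ratio 6 is in the b row, so b leaves.

b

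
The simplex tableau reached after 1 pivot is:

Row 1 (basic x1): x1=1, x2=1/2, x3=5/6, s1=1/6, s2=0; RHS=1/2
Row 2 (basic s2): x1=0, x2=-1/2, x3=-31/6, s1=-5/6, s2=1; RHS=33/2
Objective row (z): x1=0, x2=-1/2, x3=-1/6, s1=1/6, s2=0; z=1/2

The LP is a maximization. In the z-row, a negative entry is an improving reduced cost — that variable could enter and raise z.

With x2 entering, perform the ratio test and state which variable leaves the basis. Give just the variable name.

x1

Ratios: row 1 (x1): (1/2)/(1/2) = 1; row 2 (s2): entry -1/2 ≤ 0, skip.
Minimum ratio 1 is in the x1 row, so x1 leaves.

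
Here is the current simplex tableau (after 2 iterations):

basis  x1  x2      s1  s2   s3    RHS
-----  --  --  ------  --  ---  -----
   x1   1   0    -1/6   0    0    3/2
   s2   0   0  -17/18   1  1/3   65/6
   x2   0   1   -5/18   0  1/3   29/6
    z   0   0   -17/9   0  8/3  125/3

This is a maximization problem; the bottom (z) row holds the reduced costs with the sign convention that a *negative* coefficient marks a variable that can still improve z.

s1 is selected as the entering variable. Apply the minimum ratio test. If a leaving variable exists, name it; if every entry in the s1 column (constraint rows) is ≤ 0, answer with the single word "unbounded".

unbounded

s1-column entries: row 1: -1/6, row 2: -17/18, row 3: -5/18. All ≤ 0, so s1 can increase without bound; the LP is unbounded in this direction.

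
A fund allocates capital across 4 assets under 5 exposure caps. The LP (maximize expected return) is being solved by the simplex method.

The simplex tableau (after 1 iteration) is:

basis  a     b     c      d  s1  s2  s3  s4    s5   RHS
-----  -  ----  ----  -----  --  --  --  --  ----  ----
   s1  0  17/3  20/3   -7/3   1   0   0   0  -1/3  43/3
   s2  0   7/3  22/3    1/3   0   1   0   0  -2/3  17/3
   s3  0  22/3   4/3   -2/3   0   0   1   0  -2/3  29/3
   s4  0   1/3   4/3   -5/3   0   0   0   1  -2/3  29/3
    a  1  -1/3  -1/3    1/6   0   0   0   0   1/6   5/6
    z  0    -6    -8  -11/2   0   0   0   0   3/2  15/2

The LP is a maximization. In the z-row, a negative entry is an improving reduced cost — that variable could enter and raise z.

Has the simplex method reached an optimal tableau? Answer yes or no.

no

Column b has objective-row coefficient -6, which is negative; an improving pivot exists, so not yet optimal.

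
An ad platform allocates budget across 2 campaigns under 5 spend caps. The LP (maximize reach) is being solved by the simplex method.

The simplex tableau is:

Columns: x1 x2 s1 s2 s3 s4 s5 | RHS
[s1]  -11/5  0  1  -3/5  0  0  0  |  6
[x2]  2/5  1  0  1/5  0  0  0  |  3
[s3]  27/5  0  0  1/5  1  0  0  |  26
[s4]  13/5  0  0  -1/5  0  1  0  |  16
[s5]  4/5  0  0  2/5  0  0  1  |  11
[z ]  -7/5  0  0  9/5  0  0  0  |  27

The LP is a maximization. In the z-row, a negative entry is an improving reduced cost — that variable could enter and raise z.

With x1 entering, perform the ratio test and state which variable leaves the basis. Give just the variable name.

s3

Ratios: row 1 (s1): entry -11/5 ≤ 0, skip; row 2 (x2): 3/(2/5) = 15/2; row 3 (s3): 26/(27/5) = 130/27; row 4 (s4): 16/(13/5) = 80/13; row 5 (s5): 11/(4/5) = 55/4.
Minimum ratio 130/27 is in the s3 row, so s3 leaves.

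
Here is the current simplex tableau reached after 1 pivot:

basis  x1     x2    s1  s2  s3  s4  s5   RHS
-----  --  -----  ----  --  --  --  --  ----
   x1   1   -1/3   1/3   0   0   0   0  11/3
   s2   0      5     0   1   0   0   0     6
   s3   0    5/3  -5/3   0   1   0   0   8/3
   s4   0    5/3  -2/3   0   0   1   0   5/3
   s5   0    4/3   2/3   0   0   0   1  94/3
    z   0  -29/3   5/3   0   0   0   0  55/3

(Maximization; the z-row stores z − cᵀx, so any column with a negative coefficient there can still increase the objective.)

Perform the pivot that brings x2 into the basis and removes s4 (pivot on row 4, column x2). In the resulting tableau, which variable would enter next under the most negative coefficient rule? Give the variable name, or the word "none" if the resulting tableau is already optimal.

s1

Pivot element 5/3. New z-row = old z-row − (-29/3)·(row 4/(5/3)).
Updated z-row coefficients: x1: 0, x2: 0, s1: -11/5, s2: 0, s3: 0, s4: 29/5, s5: 0.
The most negative is -11/5 in column s1, so s1 would enter next.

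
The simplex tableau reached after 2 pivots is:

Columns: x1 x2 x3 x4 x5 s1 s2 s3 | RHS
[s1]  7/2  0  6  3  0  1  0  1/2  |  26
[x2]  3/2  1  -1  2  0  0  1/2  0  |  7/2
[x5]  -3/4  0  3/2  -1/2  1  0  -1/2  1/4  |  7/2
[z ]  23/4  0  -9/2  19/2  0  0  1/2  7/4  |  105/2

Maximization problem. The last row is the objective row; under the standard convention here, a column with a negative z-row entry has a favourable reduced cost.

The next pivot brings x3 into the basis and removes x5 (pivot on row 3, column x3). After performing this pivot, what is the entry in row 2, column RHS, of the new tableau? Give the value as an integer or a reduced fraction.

Pivot element is row 3, column x3: 3/2.
Normalize row 3: new (row 3, RHS) = (7/2)/(3/2) = 7/3.
row 2 ← row 2 − (-1)·(new row 3): 7/2 − (-1)·(7/3) = 35/6.

35/6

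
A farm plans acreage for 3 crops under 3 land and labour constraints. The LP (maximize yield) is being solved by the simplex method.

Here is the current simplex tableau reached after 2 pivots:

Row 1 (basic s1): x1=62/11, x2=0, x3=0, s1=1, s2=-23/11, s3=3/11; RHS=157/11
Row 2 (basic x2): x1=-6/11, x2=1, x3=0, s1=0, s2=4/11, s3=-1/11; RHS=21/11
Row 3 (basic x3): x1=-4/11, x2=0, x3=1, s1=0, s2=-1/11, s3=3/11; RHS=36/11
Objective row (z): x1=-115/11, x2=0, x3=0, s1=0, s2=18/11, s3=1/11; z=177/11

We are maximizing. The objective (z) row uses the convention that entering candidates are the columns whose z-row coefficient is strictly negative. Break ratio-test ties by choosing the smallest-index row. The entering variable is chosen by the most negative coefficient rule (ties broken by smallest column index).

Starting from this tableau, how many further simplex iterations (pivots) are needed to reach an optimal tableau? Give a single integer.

pivot: x1 in, s1 out → z = 2639/62
pivot: s2 in, x2 out → z = 883/10
pivot: s3 in, x3 out → z = 203/2
No improving column remains; optimal.

3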